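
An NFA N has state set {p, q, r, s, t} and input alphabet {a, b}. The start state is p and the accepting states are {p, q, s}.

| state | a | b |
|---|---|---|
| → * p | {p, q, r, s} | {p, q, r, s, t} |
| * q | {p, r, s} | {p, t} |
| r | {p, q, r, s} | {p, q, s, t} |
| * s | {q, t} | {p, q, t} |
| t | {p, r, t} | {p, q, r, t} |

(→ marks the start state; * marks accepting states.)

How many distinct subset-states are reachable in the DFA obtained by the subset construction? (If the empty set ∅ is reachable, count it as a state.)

Start state of the DFA: {p}.
{p} --a--> {p, q, r, s}  [new]
{p} --b--> {p, q, r, s, t}  [new]
{p, q, r, s} --a--> {p, q, r, s, t}  [seen]
{p, q, r, s} --b--> {p, q, r, s, t}  [seen]
{p, q, r, s, t} --a--> {p, q, r, s, t}  [seen]
{p, q, r, s, t} --b--> {p, q, r, s, t}  [seen]
Reachable DFA states: {p}, {p, q, r, s}, {p, q, r, s, t}.

3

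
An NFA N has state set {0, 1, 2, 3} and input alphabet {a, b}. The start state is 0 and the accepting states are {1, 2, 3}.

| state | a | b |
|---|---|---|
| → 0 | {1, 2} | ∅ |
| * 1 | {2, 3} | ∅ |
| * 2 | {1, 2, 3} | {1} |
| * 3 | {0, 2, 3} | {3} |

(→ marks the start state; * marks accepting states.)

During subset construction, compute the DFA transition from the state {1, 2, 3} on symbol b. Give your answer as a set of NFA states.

δ(1,b) = ∅; δ(2,b) = {1}; δ(3,b) = {3}.
Union: {1, 3}.

{1, 3}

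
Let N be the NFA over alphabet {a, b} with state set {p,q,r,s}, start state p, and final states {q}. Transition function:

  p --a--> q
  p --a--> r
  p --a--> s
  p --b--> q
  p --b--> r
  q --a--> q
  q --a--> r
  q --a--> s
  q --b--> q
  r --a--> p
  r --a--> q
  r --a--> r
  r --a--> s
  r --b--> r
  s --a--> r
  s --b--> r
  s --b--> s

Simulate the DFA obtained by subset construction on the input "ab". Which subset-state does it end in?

{q,r,s}

Start: {p}.
δ(p,a) = {q,r,s}.
Union: {q,r,s}.
After a: {q,r,s}.
δ(q,b) = {q}; δ(r,b) = {r}; δ(s,b) = {r,s}.
Union: {q,r,s}.
After b: {q,r,s}.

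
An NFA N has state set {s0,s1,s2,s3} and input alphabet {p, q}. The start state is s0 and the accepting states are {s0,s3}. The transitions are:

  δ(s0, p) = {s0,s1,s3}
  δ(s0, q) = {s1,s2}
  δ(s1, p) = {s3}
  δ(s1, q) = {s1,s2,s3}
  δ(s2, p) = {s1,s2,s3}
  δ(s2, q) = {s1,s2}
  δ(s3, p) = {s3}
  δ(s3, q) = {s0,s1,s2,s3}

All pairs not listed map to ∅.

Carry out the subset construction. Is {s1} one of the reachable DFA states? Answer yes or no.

no

Start state of the DFA: {s0}.
{s0} --p--> {s0,s1,s3}  [new]
{s0} --q--> {s1,s2}  [new]
{s0,s1,s3} --p--> {s0,s1,s3}  [seen]
{s0,s1,s3} --q--> {s0,s1,s2,s3}  [new]
{s1,s2} --p--> {s1,s2,s3}  [new]
{s1,s2} --q--> {s1,s2,s3}  [seen]
{s0,s1,s2,s3} --p--> {s0,s1,s2,s3}  [seen]
{s0,s1,s2,s3} --q--> {s0,s1,s2,s3}  [seen]
{s1,s2,s3} --p--> {s1,s2,s3}  [seen]
{s1,s2,s3} --q--> {s0,s1,s2,s3}  [seen]
Reachable DFA states: {s0}, {s0,s1,s3}, {s1,s2}, {s0,s1,s2,s3}, {s1,s2,s3}.
{s1} is not among them.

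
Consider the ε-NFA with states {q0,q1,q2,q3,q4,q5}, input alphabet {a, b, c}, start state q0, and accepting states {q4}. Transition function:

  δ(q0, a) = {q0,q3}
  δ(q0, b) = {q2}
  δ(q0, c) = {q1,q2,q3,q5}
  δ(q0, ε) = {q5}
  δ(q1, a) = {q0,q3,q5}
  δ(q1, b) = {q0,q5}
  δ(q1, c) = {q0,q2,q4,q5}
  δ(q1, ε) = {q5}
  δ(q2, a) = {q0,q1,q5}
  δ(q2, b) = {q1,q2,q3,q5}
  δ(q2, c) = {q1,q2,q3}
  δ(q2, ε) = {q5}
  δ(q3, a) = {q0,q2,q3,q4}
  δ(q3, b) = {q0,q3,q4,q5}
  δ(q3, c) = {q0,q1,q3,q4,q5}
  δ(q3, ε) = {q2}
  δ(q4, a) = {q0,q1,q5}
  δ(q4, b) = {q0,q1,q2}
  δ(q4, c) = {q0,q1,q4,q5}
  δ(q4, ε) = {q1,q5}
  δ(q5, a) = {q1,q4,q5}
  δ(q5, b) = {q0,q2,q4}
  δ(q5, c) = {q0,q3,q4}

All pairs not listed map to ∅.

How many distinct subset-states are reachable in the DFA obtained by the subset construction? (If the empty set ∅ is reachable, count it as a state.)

3

Start state of the DFA: {q0,q5} (ε-closure of the NFA start).
{q0,q5} --a--> {q0,q1,q2,q3,q4,q5}  [new]
{q0,q5} --b--> {q0,q1,q2,q4,q5}  [new]
{q0,q5} --c--> {q0,q1,q2,q3,q4,q5}  [seen]
{q0,q1,q2,q3,q4,q5} --a--> {q0,q1,q2,q3,q4,q5}  [seen]
{q0,q1,q2,q3,q4,q5} --b--> {q0,q1,q2,q3,q4,q5}  [seen]
{q0,q1,q2,q3,q4,q5} --c--> {q0,q1,q2,q3,q4,q5}  [seen]
{q0,q1,q2,q4,q5} --a--> {q0,q1,q2,q3,q4,q5}  [seen]
{q0,q1,q2,q4,q5} --b--> {q0,q1,q2,q3,q4,q5}  [seen]
{q0,q1,q2,q4,q5} --c--> {q0,q1,q2,q3,q4,q5}  [seen]
Reachable DFA states: {q0,q5}, {q0,q1,q2,q3,q4,q5}, {q0,q1,q2,q4,q5}.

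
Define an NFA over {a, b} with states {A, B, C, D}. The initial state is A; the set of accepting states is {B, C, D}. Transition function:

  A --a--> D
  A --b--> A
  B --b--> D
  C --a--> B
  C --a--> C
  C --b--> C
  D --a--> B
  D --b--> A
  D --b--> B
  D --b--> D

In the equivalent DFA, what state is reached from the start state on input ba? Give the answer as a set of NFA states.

Start: {A}.
δ(A,b) = {A}.
Union: {A}.
After b: {A}.
δ(A,a) = {D}.
Union: {D}.
After a: {D}.

{D}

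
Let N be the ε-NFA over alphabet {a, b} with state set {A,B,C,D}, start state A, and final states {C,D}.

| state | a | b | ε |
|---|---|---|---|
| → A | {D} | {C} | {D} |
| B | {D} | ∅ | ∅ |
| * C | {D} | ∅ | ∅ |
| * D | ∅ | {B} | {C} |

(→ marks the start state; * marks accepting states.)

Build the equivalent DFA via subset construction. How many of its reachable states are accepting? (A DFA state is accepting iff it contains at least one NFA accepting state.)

3

Start state of the DFA: {A,C,D} (ε-closure of the NFA start).
{A,C,D} --a--> {C,D}  [new]
{A,C,D} --b--> {B,C}  [new]
{C,D} --a--> {C,D}  [seen]
{C,D} --b--> {B}  [new]
{B,C} --a--> {C,D}  [seen]
{B,C} --b--> ∅  [new]
{B} --a--> {C,D}  [seen]
{B} --b--> ∅  [seen]
∅ --a--> ∅  [seen]
∅ --b--> ∅  [seen]
Reachable DFA states: {A,C,D}, {C,D}, {B,C}, {B}, ∅.
Accepting DFA states (contain an NFA accepting state): {A,C,D}, {C,D}, {B,C}.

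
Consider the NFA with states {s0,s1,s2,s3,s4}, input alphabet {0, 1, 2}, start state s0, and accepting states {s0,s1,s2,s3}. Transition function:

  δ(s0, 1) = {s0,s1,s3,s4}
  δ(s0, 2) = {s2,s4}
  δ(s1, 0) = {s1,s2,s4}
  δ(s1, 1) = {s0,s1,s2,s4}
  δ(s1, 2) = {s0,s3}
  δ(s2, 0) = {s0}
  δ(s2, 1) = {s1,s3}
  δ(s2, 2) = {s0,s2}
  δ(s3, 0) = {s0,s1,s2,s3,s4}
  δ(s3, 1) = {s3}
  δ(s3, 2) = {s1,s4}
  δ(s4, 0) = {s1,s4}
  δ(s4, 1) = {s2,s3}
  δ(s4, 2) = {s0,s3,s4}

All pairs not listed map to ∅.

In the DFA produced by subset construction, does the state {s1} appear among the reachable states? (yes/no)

no

Start state of the DFA: {s0}.
{s0} --0--> ∅  [new]
{s0} --1--> {s0,s1,s3,s4}  [new]
{s0} --2--> {s2,s4}  [new]
∅ --0--> ∅  [seen]
∅ --1--> ∅  [seen]
∅ --2--> ∅  [seen]
{s0,s1,s3,s4} --0--> {s0,s1,s2,s3,s4}  [new]
{s0,s1,s3,s4} --1--> {s0,s1,s2,s3,s4}  [seen]
{s0,s1,s3,s4} --2--> {s0,s1,s2,s3,s4}  [seen]
{s2,s4} --0--> {s0,s1,s4}  [new]
{s2,s4} --1--> {s1,s2,s3}  [new]
{s2,s4} --2--> {s0,s2,s3,s4}  [new]
{s0,s1,s2,s3,s4} --0--> {s0,s1,s2,s3,s4}  [seen]
{s0,s1,s2,s3,s4} --1--> {s0,s1,s2,s3,s4}  [seen]
{s0,s1,s2,s3,s4} --2--> {s0,s1,s2,s3,s4}  [seen]
{s0,s1,s4} --0--> {s1,s2,s4}  [new]
{s0,s1,s4} --1--> {s0,s1,s2,s3,s4}  [seen]
{s0,s1,s4} --2--> {s0,s2,s3,s4}  [seen]
{s1,s2,s3} --0--> {s0,s1,s2,s3,s4}  [seen]
{s1,s2,s3} --1--> {s0,s1,s2,s3,s4}  [seen]
{s1,s2,s3} --2--> {s0,s1,s2,s3,s4}  [seen]
{s0,s2,s3,s4} --0--> {s0,s1,s2,s3,s4}  [seen]
{s0,s2,s3,s4} --1--> {s0,s1,s2,s3,s4}  [seen]
{s0,s2,s3,s4} --2--> {s0,s1,s2,s3,s4}  [seen]
{s1,s2,s4} --0--> {s0,s1,s2,s4}  [new]
{s1,s2,s4} --1--> {s0,s1,s2,s3,s4}  [seen]
{s1,s2,s4} --2--> {s0,s2,s3,s4}  [seen]
{s0,s1,s2,s4} --0--> {s0,s1,s2,s4}  [seen]
{s0,s1,s2,s4} --1--> {s0,s1,s2,s3,s4}  [seen]
{s0,s1,s2,s4} --2--> {s0,s2,s3,s4}  [seen]
Reachable DFA states: {s0}, ∅, {s0,s1,s3,s4}, {s2,s4}, {s0,s1,s2,s3,s4}, {s0,s1,s4}, {s1,s2,s3}, {s0,s2,s3,s4}, {s1,s2,s4}, {s0,s1,s2,s4}.
{s1} is not among them.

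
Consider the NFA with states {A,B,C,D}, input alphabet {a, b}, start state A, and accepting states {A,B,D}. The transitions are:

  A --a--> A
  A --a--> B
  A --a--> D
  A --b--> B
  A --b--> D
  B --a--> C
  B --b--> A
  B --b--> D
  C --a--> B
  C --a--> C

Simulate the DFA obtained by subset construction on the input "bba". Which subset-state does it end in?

{A,B,D}

Start: {A}.
δ(A,b) = {B,D}.
Union: {B,D}.
After b: {B,D}.
δ(B,b) = {A,D}; δ(D,b) = ∅.
Union: {A,D}.
After b: {A,D}.
δ(A,a) = {A,B,D}; δ(D,a) = ∅.
Union: {A,B,D}.
After a: {A,B,D}.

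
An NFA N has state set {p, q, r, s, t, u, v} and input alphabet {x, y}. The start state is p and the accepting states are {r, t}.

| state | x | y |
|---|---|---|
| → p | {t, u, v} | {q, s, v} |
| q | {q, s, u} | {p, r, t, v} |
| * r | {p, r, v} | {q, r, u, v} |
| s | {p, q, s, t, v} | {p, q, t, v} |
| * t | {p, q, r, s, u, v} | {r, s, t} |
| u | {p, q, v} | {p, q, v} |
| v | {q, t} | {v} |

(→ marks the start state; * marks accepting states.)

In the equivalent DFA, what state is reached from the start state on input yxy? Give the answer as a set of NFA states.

{p, q, r, s, t, v}

Start: {p}.
δ(p,y) = {q, s, v}.
Union: {q, s, v}.
After y: {q, s, v}.
δ(q,x) = {q, s, u}; δ(s,x) = {p, q, s, t, v}; δ(v,x) = {q, t}.
Union: {p, q, s, t, u, v}.
After x: {p, q, s, t, u, v}.
δ(p,y) = {q, s, v}; δ(q,y) = {p, r, t, v}; δ(s,y) = {p, q, t, v}; δ(t,y) = {r, s, t}; δ(u,y) = {p, q, v}; δ(v,y) = {v}.
Union: {p, q, r, s, t, v}.
After y: {p, q, r, s, t, v}.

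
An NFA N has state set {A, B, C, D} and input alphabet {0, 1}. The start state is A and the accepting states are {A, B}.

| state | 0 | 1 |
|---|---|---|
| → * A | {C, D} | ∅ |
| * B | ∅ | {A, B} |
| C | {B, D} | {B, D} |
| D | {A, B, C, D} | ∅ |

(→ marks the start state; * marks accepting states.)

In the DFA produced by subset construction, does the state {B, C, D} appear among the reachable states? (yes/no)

Start state of the DFA: {A}.
{A} --0--> {C, D}  [new]
{A} --1--> ∅  [new]
{C, D} --0--> {A, B, C, D}  [new]
{C, D} --1--> {B, D}  [new]
∅ --0--> ∅  [seen]
∅ --1--> ∅  [seen]
{A, B, C, D} --0--> {A, B, C, D}  [seen]
{A, B, C, D} --1--> {A, B, D}  [new]
{B, D} --0--> {A, B, C, D}  [seen]
{B, D} --1--> {A, B}  [new]
{A, B, D} --0--> {A, B, C, D}  [seen]
{A, B, D} --1--> {A, B}  [seen]
{A, B} --0--> {C, D}  [seen]
{A, B} --1--> {A, B}  [seen]
Reachable DFA states: {A}, {C, D}, ∅, {A, B, C, D}, {B, D}, {A, B, D}, {A, B}.
{B, C, D} is not among them.

no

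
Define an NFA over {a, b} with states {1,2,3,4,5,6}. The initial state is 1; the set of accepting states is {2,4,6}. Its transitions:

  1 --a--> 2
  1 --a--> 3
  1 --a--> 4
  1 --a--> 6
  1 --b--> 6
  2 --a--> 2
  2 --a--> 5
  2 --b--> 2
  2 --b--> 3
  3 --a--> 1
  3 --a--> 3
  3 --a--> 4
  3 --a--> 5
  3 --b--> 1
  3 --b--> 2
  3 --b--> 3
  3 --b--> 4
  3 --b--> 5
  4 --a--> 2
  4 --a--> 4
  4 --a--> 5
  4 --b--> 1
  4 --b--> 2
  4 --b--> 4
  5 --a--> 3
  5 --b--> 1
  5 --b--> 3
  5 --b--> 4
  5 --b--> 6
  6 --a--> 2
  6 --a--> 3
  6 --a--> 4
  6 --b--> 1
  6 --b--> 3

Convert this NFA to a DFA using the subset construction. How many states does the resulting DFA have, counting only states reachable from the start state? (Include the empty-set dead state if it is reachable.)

Start state of the DFA: {1}.
{1} --a--> {2,3,4,6}  [new]
{1} --b--> {6}  [new]
{2,3,4,6} --a--> {1,2,3,4,5}  [new]
{2,3,4,6} --b--> {1,2,3,4,5}  [seen]
{6} --a--> {2,3,4}  [new]
{6} --b--> {1,3}  [new]
{1,2,3,4,5} --a--> {1,2,3,4,5,6}  [new]
{1,2,3,4,5} --b--> {1,2,3,4,5,6}  [seen]
{2,3,4} --a--> {1,2,3,4,5}  [seen]
{2,3,4} --b--> {1,2,3,4,5}  [seen]
{1,3} --a--> {1,2,3,4,5,6}  [seen]
{1,3} --b--> {1,2,3,4,5,6}  [seen]
{1,2,3,4,5,6} --a--> {1,2,3,4,5,6}  [seen]
{1,2,3,4,5,6} --b--> {1,2,3,4,5,6}  [seen]
Reachable DFA states: {1}, {2,3,4,6}, {6}, {1,2,3,4,5}, {2,3,4}, {1,3}, {1,2,3,4,5,6}.

7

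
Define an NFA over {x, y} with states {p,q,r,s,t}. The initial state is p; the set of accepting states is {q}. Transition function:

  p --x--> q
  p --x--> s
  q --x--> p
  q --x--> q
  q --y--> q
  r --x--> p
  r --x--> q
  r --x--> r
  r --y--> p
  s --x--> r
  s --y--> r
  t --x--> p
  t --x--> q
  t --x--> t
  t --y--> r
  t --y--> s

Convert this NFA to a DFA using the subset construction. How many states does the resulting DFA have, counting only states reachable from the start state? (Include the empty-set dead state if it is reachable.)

Start state of the DFA: {p}.
{p} --x--> {q,s}  [new]
{p} --y--> ∅  [new]
{q,s} --x--> {p,q,r}  [new]
{q,s} --y--> {q,r}  [new]
∅ --x--> ∅  [seen]
∅ --y--> ∅  [seen]
{p,q,r} --x--> {p,q,r,s}  [new]
{p,q,r} --y--> {p,q}  [new]
{q,r} --x--> {p,q,r}  [seen]
{q,r} --y--> {p,q}  [seen]
{p,q,r,s} --x--> {p,q,r,s}  [seen]
{p,q,r,s} --y--> {p,q,r}  [seen]
{p,q} --x--> {p,q,s}  [new]
{p,q} --y--> {q}  [new]
{p,q,s} --x--> {p,q,r,s}  [seen]
{p,q,s} --y--> {q,r}  [seen]
{q} --x--> {p,q}  [seen]
{q} --y--> {q}  [seen]
Reachable DFA states: {p}, {q,s}, ∅, {p,q,r}, {q,r}, {p,q,r,s}, {p,q}, {p,q,s}, {q}.

9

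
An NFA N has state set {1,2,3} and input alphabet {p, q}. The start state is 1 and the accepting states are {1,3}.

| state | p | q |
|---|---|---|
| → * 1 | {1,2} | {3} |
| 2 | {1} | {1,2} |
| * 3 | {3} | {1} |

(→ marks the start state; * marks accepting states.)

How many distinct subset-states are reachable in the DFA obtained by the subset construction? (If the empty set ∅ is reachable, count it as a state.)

Start state of the DFA: {1}.
{1} --p--> {1,2}  [new]
{1} --q--> {3}  [new]
{1,2} --p--> {1,2}  [seen]
{1,2} --q--> {1,2,3}  [new]
{3} --p--> {3}  [seen]
{3} --q--> {1}  [seen]
{1,2,3} --p--> {1,2,3}  [seen]
{1,2,3} --q--> {1,2,3}  [seen]
Reachable DFA states: {1}, {1,2}, {3}, {1,2,3}.

4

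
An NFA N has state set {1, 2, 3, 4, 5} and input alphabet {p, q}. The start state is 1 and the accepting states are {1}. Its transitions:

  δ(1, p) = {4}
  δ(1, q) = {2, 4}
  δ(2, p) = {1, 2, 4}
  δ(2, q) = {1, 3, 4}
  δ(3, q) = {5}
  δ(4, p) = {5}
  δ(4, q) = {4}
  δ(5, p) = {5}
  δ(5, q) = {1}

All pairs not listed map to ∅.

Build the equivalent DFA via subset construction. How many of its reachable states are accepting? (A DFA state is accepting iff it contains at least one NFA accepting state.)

Start state of the DFA: {1}.
{1} --p--> {4}  [new]
{1} --q--> {2, 4}  [new]
{4} --p--> {5}  [new]
{4} --q--> {4}  [seen]
{2, 4} --p--> {1, 2, 4, 5}  [new]
{2, 4} --q--> {1, 3, 4}  [new]
{5} --p--> {5}  [seen]
{5} --q--> {1}  [seen]
{1, 2, 4, 5} --p--> {1, 2, 4, 5}  [seen]
{1, 2, 4, 5} --q--> {1, 2, 3, 4}  [new]
{1, 3, 4} --p--> {4, 5}  [new]
{1, 3, 4} --q--> {2, 4, 5}  [new]
{1, 2, 3, 4} --p--> {1, 2, 4, 5}  [seen]
{1, 2, 3, 4} --q--> {1, 2, 3, 4, 5}  [new]
{4, 5} --p--> {5}  [seen]
{4, 5} --q--> {1, 4}  [new]
{2, 4, 5} --p--> {1, 2, 4, 5}  [seen]
{2, 4, 5} --q--> {1, 3, 4}  [seen]
{1, 2, 3, 4, 5} --p--> {1, 2, 4, 5}  [seen]
{1, 2, 3, 4, 5} --q--> {1, 2, 3, 4, 5}  [seen]
{1, 4} --p--> {4, 5}  [seen]
{1, 4} --q--> {2, 4}  [seen]
Reachable DFA states: {1}, {4}, {2, 4}, {5}, {1, 2, 4, 5}, {1, 3, 4}, {1, 2, 3, 4}, {4, 5}, {2, 4, 5}, {1, 2, 3, 4, 5}, {1, 4}.
Accepting DFA states (contain an NFA accepting state): {1}, {1, 2, 4, 5}, {1, 3, 4}, {1, 2, 3, 4}, {1, 2, 3, 4, 5}, {1, 4}.

6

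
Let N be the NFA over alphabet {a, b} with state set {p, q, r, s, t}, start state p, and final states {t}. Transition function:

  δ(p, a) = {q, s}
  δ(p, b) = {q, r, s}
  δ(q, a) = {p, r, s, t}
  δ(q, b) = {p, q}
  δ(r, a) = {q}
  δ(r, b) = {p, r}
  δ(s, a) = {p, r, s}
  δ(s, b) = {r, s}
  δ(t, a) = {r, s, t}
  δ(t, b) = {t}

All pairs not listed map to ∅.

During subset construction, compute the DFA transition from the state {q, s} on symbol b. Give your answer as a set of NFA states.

δ(q,b) = {p, q}; δ(s,b) = {r, s}.
Union: {p, q, r, s}.

{p, q, r, s}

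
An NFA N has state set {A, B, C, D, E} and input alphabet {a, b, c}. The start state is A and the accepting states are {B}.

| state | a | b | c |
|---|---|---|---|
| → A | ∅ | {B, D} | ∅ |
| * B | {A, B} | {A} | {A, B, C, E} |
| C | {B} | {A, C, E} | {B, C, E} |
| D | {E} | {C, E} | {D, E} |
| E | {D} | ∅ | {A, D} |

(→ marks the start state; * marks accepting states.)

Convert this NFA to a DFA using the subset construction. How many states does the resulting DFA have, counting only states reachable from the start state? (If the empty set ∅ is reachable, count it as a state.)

8

Start state of the DFA: {A}.
{A} --a--> ∅  [new]
{A} --b--> {B, D}  [new]
{A} --c--> ∅  [seen]
∅ --a--> ∅  [seen]
∅ --b--> ∅  [seen]
∅ --c--> ∅  [seen]
{B, D} --a--> {A, B, E}  [new]
{B, D} --b--> {A, C, E}  [new]
{B, D} --c--> {A, B, C, D, E}  [new]
{A, B, E} --a--> {A, B, D}  [new]
{A, B, E} --b--> {A, B, D}  [seen]
{A, B, E} --c--> {A, B, C, D, E}  [seen]
{A, C, E} --a--> {B, D}  [seen]
{A, C, E} --b--> {A, B, C, D, E}  [seen]
{A, C, E} --c--> {A, B, C, D, E}  [seen]
{A, B, C, D, E} --a--> {A, B, D, E}  [new]
{A, B, C, D, E} --b--> {A, B, C, D, E}  [seen]
{A, B, C, D, E} --c--> {A, B, C, D, E}  [seen]
{A, B, D} --a--> {A, B, E}  [seen]
{A, B, D} --b--> {A, B, C, D, E}  [seen]
{A, B, D} --c--> {A, B, C, D, E}  [seen]
{A, B, D, E} --a--> {A, B, D, E}  [seen]
{A, B, D, E} --b--> {A, B, C, D, E}  [seen]
{A, B, D, E} --c--> {A, B, C, D, E}  [seen]
Reachable DFA states: {A}, ∅, {B, D}, {A, B, E}, {A, C, E}, {A, B, C, D, E}, {A, B, D}, {A, B, D, E}.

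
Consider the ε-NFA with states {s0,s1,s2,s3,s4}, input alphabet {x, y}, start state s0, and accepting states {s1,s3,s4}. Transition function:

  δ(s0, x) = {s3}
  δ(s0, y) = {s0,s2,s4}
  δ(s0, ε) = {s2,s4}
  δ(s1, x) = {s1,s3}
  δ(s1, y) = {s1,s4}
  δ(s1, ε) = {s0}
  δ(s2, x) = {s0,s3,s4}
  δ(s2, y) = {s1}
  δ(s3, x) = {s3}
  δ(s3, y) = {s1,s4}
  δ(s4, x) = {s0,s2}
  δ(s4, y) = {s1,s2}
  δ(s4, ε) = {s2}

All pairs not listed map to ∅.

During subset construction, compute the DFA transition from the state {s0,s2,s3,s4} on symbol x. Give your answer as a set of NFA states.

{s0,s2,s3,s4}

δ(s0,x) = {s3}; δ(s2,x) = {s0,s3,s4}; δ(s3,x) = {s3}; δ(s4,x) = {s0,s2}.
Union: {s0,s2,s3,s4}.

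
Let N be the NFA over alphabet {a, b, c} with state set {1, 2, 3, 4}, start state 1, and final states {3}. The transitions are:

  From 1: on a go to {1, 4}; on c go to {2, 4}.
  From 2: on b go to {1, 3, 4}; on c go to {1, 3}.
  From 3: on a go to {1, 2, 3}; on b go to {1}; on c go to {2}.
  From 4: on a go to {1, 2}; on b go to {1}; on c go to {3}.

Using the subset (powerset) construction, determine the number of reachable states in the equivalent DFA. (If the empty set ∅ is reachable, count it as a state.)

11

Start state of the DFA: {1}.
{1} --a--> {1, 4}  [new]
{1} --b--> ∅  [new]
{1} --c--> {2, 4}  [new]
{1, 4} --a--> {1, 2, 4}  [new]
{1, 4} --b--> {1}  [seen]
{1, 4} --c--> {2, 3, 4}  [new]
∅ --a--> ∅  [seen]
∅ --b--> ∅  [seen]
∅ --c--> ∅  [seen]
{2, 4} --a--> {1, 2}  [new]
{2, 4} --b--> {1, 3, 4}  [new]
{2, 4} --c--> {1, 3}  [new]
{1, 2, 4} --a--> {1, 2, 4}  [seen]
{1, 2, 4} --b--> {1, 3, 4}  [seen]
{1, 2, 4} --c--> {1, 2, 3, 4}  [new]
{2, 3, 4} --a--> {1, 2, 3}  [new]
{2, 3, 4} --b--> {1, 3, 4}  [seen]
{2, 3, 4} --c--> {1, 2, 3}  [seen]
{1, 2} --a--> {1, 4}  [seen]
{1, 2} --b--> {1, 3, 4}  [seen]
{1, 2} --c--> {1, 2, 3, 4}  [seen]
{1, 3, 4} --a--> {1, 2, 3, 4}  [seen]
{1, 3, 4} --b--> {1}  [seen]
{1, 3, 4} --c--> {2, 3, 4}  [seen]
{1, 3} --a--> {1, 2, 3, 4}  [seen]
{1, 3} --b--> {1}  [seen]
{1, 3} --c--> {2, 4}  [seen]
{1, 2, 3, 4} --a--> {1, 2, 3, 4}  [seen]
{1, 2, 3, 4} --b--> {1, 3, 4}  [seen]
{1, 2, 3, 4} --c--> {1, 2, 3, 4}  [seen]
{1, 2, 3} --a--> {1, 2, 3, 4}  [seen]
{1, 2, 3} --b--> {1, 3, 4}  [seen]
{1, 2, 3} --c--> {1, 2, 3, 4}  [seen]
Reachable DFA states: {1}, {1, 4}, ∅, {2, 4}, {1, 2, 4}, {2, 3, 4}, {1, 2}, {1, 3, 4}, {1, 3}, {1, 2, 3, 4}, {1, 2, 3}.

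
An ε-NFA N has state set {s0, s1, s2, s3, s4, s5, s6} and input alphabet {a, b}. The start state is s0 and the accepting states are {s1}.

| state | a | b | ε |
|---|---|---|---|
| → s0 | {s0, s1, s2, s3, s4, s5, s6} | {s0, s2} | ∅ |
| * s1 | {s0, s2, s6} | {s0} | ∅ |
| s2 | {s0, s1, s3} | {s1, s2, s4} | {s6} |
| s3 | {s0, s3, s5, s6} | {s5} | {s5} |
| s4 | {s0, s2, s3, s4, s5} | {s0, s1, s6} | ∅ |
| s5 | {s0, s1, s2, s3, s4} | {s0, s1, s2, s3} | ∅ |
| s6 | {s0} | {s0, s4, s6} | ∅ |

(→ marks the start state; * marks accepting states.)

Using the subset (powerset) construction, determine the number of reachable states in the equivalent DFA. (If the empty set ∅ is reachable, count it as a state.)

4

Start state of the DFA: {s0} (ε-closure of the NFA start).
{s0} --a--> {s0, s1, s2, s3, s4, s5, s6}  [new]
{s0} --b--> {s0, s2, s6}  [new]
{s0, s1, s2, s3, s4, s5, s6} --a--> {s0, s1, s2, s3, s4, s5, s6}  [seen]
{s0, s1, s2, s3, s4, s5, s6} --b--> {s0, s1, s2, s3, s4, s5, s6}  [seen]
{s0, s2, s6} --a--> {s0, s1, s2, s3, s4, s5, s6}  [seen]
{s0, s2, s6} --b--> {s0, s1, s2, s4, s6}  [new]
{s0, s1, s2, s4, s6} --a--> {s0, s1, s2, s3, s4, s5, s6}  [seen]
{s0, s1, s2, s4, s6} --b--> {s0, s1, s2, s4, s6}  [seen]
Reachable DFA states: {s0}, {s0, s1, s2, s3, s4, s5, s6}, {s0, s2, s6}, {s0, s1, s2, s4, s6}.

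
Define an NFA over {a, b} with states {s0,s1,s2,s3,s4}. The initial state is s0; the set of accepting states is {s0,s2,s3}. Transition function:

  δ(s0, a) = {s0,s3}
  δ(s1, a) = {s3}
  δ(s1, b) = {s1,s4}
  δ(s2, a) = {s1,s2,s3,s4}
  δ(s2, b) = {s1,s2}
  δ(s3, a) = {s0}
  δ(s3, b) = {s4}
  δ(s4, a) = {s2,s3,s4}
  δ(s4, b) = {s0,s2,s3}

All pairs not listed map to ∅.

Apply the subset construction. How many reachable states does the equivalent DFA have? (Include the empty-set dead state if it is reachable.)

Start state of the DFA: {s0}.
{s0} --a--> {s0,s3}  [new]
{s0} --b--> ∅  [new]
{s0,s3} --a--> {s0,s3}  [seen]
{s0,s3} --b--> {s4}  [new]
∅ --a--> ∅  [seen]
∅ --b--> ∅  [seen]
{s4} --a--> {s2,s3,s4}  [new]
{s4} --b--> {s0,s2,s3}  [new]
{s2,s3,s4} --a--> {s0,s1,s2,s3,s4}  [new]
{s2,s3,s4} --b--> {s0,s1,s2,s3,s4}  [seen]
{s0,s2,s3} --a--> {s0,s1,s2,s3,s4}  [seen]
{s0,s2,s3} --b--> {s1,s2,s4}  [new]
{s0,s1,s2,s3,s4} --a--> {s0,s1,s2,s3,s4}  [seen]
{s0,s1,s2,s3,s4} --b--> {s0,s1,s2,s3,s4}  [seen]
{s1,s2,s4} --a--> {s1,s2,s3,s4}  [new]
{s1,s2,s4} --b--> {s0,s1,s2,s3,s4}  [seen]
{s1,s2,s3,s4} --a--> {s0,s1,s2,s3,s4}  [seen]
{s1,s2,s3,s4} --b--> {s0,s1,s2,s3,s4}  [seen]
Reachable DFA states: {s0}, {s0,s3}, ∅, {s4}, {s2,s3,s4}, {s0,s2,s3}, {s0,s1,s2,s3,s4}, {s1,s2,s4}, {s1,s2,s3,s4}.

9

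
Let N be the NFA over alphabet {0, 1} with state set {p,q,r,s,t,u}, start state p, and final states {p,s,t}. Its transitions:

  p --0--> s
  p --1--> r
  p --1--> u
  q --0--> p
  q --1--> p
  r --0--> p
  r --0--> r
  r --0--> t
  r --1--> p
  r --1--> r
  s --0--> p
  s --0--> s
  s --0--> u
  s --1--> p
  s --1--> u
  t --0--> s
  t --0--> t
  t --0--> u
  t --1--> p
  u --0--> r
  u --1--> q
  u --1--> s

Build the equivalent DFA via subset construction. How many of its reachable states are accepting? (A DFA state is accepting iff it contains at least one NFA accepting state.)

Start state of the DFA: {p}.
{p} --0--> {s}  [new]
{p} --1--> {r,u}  [new]
{s} --0--> {p,s,u}  [new]
{s} --1--> {p,u}  [new]
{r,u} --0--> {p,r,t}  [new]
{r,u} --1--> {p,q,r,s}  [new]
{p,s,u} --0--> {p,r,s,u}  [new]
{p,s,u} --1--> {p,q,r,s,u}  [new]
{p,u} --0--> {r,s}  [new]
{p,u} --1--> {q,r,s,u}  [new]
{p,r,t} --0--> {p,r,s,t,u}  [new]
{p,r,t} --1--> {p,r,u}  [new]
{p,q,r,s} --0--> {p,r,s,t,u}  [seen]
{p,q,r,s} --1--> {p,r,u}  [seen]
{p,r,s,u} --0--> {p,r,s,t,u}  [seen]
{p,r,s,u} --1--> {p,q,r,s,u}  [seen]
{p,q,r,s,u} --0--> {p,r,s,t,u}  [seen]
{p,q,r,s,u} --1--> {p,q,r,s,u}  [seen]
{r,s} --0--> {p,r,s,t,u}  [seen]
{r,s} --1--> {p,r,u}  [seen]
{q,r,s,u} --0--> {p,r,s,t,u}  [seen]
{q,r,s,u} --1--> {p,q,r,s,u}  [seen]
{p,r,s,t,u} --0--> {p,r,s,t,u}  [seen]
{p,r,s,t,u} --1--> {p,q,r,s,u}  [seen]
{p,r,u} --0--> {p,r,s,t}  [new]
{p,r,u} --1--> {p,q,r,s,u}  [seen]
{p,r,s,t} --0--> {p,r,s,t,u}  [seen]
{p,r,s,t} --1--> {p,r,u}  [seen]
Reachable DFA states: {p}, {s}, {r,u}, {p,s,u}, {p,u}, {p,r,t}, {p,q,r,s}, {p,r,s,u}, {p,q,r,s,u}, {r,s}, {q,r,s,u}, {p,r,s,t,u}, {p,r,u}, {p,r,s,t}.
Accepting DFA states (contain an NFA accepting state): {p}, {s}, {p,s,u}, {p,u}, {p,r,t}, {p,q,r,s}, {p,r,s,u}, {p,q,r,s,u}, {r,s}, {q,r,s,u}, {p,r,s,t,u}, {p,r,u}, {p,r,s,t}.

13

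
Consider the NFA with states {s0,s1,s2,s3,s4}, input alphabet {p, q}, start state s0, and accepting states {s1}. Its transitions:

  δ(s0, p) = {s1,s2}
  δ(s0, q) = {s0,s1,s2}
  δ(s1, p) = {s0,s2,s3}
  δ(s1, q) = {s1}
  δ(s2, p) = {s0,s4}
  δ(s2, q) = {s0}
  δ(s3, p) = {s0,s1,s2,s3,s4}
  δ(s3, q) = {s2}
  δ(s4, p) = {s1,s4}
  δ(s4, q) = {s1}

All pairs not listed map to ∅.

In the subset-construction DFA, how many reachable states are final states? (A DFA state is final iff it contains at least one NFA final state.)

5

Start state of the DFA: {s0}.
{s0} --p--> {s1,s2}  [new]
{s0} --q--> {s0,s1,s2}  [new]
{s1,s2} --p--> {s0,s2,s3,s4}  [new]
{s1,s2} --q--> {s0,s1}  [new]
{s0,s1,s2} --p--> {s0,s1,s2,s3,s4}  [new]
{s0,s1,s2} --q--> {s0,s1,s2}  [seen]
{s0,s2,s3,s4} --p--> {s0,s1,s2,s3,s4}  [seen]
{s0,s2,s3,s4} --q--> {s0,s1,s2}  [seen]
{s0,s1} --p--> {s0,s1,s2,s3}  [new]
{s0,s1} --q--> {s0,s1,s2}  [seen]
{s0,s1,s2,s3,s4} --p--> {s0,s1,s2,s3,s4}  [seen]
{s0,s1,s2,s3,s4} --q--> {s0,s1,s2}  [seen]
{s0,s1,s2,s3} --p--> {s0,s1,s2,s3,s4}  [seen]
{s0,s1,s2,s3} --q--> {s0,s1,s2}  [seen]
Reachable DFA states: {s0}, {s1,s2}, {s0,s1,s2}, {s0,s2,s3,s4}, {s0,s1}, {s0,s1,s2,s3,s4}, {s0,s1,s2,s3}.
Accepting DFA states (contain an NFA accepting state): {s1,s2}, {s0,s1,s2}, {s0,s1}, {s0,s1,s2,s3,s4}, {s0,s1,s2,s3}.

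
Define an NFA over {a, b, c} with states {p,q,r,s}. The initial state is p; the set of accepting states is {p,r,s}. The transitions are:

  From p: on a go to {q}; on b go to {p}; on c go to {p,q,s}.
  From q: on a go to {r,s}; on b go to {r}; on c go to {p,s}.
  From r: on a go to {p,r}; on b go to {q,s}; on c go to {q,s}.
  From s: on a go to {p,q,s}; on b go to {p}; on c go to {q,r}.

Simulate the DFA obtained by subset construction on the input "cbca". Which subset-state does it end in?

Start: {p}.
δ(p,c) = {p,q,s}.
Union: {p,q,s}.
After c: {p,q,s}.
δ(p,b) = {p}; δ(q,b) = {r}; δ(s,b) = {p}.
Union: {p,r}.
After b: {p,r}.
δ(p,c) = {p,q,s}; δ(r,c) = {q,s}.
Union: {p,q,s}.
After c: {p,q,s}.
δ(p,a) = {q}; δ(q,a) = {r,s}; δ(s,a) = {p,q,s}.
Union: {p,q,r,s}.
After a: {p,q,r,s}.

{p,q,r,s}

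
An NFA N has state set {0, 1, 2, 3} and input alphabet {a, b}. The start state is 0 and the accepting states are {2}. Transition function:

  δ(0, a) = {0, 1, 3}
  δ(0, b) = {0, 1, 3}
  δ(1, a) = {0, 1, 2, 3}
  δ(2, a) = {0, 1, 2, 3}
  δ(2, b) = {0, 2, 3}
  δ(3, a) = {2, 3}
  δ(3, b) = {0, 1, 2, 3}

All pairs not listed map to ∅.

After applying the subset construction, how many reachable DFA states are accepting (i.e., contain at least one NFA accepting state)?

Start state of the DFA: {0}.
{0} --a--> {0, 1, 3}  [new]
{0} --b--> {0, 1, 3}  [seen]
{0, 1, 3} --a--> {0, 1, 2, 3}  [new]
{0, 1, 3} --b--> {0, 1, 2, 3}  [seen]
{0, 1, 2, 3} --a--> {0, 1, 2, 3}  [seen]
{0, 1, 2, 3} --b--> {0, 1, 2, 3}  [seen]
Reachable DFA states: {0}, {0, 1, 3}, {0, 1, 2, 3}.
Accepting DFA states (contain an NFA accepting state): {0, 1, 2, 3}.

1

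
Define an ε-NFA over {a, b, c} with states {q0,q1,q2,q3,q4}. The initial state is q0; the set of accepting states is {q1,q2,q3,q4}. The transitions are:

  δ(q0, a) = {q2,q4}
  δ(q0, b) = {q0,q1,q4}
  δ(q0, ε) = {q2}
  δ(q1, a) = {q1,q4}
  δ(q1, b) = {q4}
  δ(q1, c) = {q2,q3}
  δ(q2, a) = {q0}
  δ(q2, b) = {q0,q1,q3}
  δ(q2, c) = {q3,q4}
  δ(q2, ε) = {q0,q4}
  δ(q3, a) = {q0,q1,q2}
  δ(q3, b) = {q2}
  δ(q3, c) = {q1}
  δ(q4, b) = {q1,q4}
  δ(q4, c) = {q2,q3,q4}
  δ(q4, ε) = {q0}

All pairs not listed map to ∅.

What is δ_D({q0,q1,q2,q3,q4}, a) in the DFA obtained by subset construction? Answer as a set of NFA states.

{q0,q1,q2,q4}

δ(q0,a) = {q2,q4}; δ(q1,a) = {q1,q4}; δ(q2,a) = {q0}; δ(q3,a) = {q0,q1,q2}; δ(q4,a) = ∅.
Union: {q0,q1,q2,q4}.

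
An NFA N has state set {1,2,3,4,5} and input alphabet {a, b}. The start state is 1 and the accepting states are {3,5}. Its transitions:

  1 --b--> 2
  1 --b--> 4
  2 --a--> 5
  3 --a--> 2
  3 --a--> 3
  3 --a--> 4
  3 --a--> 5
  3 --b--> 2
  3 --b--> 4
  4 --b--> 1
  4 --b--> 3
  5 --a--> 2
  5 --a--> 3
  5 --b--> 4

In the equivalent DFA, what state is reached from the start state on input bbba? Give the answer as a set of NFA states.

{5}

Start: {1}.
δ(1,b) = {2,4}.
Union: {2,4}.
After b: {2,4}.
δ(2,b) = ∅; δ(4,b) = {1,3}.
Union: {1,3}.
After b: {1,3}.
δ(1,b) = {2,4}; δ(3,b) = {2,4}.
Union: {2,4}.
After b: {2,4}.
δ(2,a) = {5}; δ(4,a) = ∅.
Union: {5}.
After a: {5}.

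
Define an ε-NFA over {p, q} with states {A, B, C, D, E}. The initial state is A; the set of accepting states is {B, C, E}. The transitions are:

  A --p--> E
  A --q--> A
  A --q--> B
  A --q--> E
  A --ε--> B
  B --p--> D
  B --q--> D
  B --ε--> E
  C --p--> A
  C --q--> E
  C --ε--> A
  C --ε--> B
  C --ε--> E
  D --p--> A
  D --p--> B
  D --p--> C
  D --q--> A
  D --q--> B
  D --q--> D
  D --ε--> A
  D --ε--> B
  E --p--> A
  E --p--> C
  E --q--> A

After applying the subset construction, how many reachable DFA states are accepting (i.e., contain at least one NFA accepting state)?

Start state of the DFA: {A, B, E} (ε-closure of the NFA start).
{A, B, E} --p--> {A, B, C, D, E}  [new]
{A, B, E} --q--> {A, B, D, E}  [new]
{A, B, C, D, E} --p--> {A, B, C, D, E}  [seen]
{A, B, C, D, E} --q--> {A, B, D, E}  [seen]
{A, B, D, E} --p--> {A, B, C, D, E}  [seen]
{A, B, D, E} --q--> {A, B, D, E}  [seen]
Reachable DFA states: {A, B, E}, {A, B, C, D, E}, {A, B, D, E}.
Accepting DFA states (contain an NFA accepting state): {A, B, E}, {A, B, C, D, E}, {A, B, D, E}.

3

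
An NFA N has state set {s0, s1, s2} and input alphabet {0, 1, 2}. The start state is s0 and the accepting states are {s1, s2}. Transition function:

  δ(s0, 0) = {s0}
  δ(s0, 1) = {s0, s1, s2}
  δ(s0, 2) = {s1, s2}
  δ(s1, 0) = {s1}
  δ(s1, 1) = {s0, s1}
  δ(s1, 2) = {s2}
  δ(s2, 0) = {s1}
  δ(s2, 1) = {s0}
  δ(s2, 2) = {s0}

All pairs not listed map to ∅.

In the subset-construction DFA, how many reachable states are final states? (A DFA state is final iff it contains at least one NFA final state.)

6

Start state of the DFA: {s0}.
{s0} --0--> {s0}  [seen]
{s0} --1--> {s0, s1, s2}  [new]
{s0} --2--> {s1, s2}  [new]
{s0, s1, s2} --0--> {s0, s1}  [new]
{s0, s1, s2} --1--> {s0, s1, s2}  [seen]
{s0, s1, s2} --2--> {s0, s1, s2}  [seen]
{s1, s2} --0--> {s1}  [new]
{s1, s2} --1--> {s0, s1}  [seen]
{s1, s2} --2--> {s0, s2}  [new]
{s0, s1} --0--> {s0, s1}  [seen]
{s0, s1} --1--> {s0, s1, s2}  [seen]
{s0, s1} --2--> {s1, s2}  [seen]
{s1} --0--> {s1}  [seen]
{s1} --1--> {s0, s1}  [seen]
{s1} --2--> {s2}  [new]
{s0, s2} --0--> {s0, s1}  [seen]
{s0, s2} --1--> {s0, s1, s2}  [seen]
{s0, s2} --2--> {s0, s1, s2}  [seen]
{s2} --0--> {s1}  [seen]
{s2} --1--> {s0}  [seen]
{s2} --2--> {s0}  [seen]
Reachable DFA states: {s0}, {s0, s1, s2}, {s1, s2}, {s0, s1}, {s1}, {s0, s2}, {s2}.
Accepting DFA states (contain an NFA accepting state): {s0, s1, s2}, {s1, s2}, {s0, s1}, {s1}, {s0, s2}, {s2}.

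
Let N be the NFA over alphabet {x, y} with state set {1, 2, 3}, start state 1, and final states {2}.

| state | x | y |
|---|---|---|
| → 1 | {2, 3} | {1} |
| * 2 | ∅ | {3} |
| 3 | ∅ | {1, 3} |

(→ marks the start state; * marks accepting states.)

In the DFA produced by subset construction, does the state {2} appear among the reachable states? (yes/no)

no

Start state of the DFA: {1}.
{1} --x--> {2, 3}  [new]
{1} --y--> {1}  [seen]
{2, 3} --x--> ∅  [new]
{2, 3} --y--> {1, 3}  [new]
∅ --x--> ∅  [seen]
∅ --y--> ∅  [seen]
{1, 3} --x--> {2, 3}  [seen]
{1, 3} --y--> {1, 3}  [seen]
Reachable DFA states: {1}, {2, 3}, ∅, {1, 3}.
{2} is not among them.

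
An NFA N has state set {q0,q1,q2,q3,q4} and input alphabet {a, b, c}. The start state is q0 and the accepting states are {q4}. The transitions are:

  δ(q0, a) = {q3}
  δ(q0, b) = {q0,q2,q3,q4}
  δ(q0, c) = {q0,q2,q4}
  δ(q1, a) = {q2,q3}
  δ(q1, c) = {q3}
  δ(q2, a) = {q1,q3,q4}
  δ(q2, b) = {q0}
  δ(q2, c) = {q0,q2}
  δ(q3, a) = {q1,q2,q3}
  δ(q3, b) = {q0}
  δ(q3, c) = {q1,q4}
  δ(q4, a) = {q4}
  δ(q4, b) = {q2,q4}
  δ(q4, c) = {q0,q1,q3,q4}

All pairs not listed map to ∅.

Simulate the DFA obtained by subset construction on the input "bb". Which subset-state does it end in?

Start: {q0}.
δ(q0,b) = {q0,q2,q3,q4}.
Union: {q0,q2,q3,q4}.
After b: {q0,q2,q3,q4}.
δ(q0,b) = {q0,q2,q3,q4}; δ(q2,b) = {q0}; δ(q3,b) = {q0}; δ(q4,b) = {q2,q4}.
Union: {q0,q2,q3,q4}.
After b: {q0,q2,q3,q4}.

{q0,q2,q3,q4}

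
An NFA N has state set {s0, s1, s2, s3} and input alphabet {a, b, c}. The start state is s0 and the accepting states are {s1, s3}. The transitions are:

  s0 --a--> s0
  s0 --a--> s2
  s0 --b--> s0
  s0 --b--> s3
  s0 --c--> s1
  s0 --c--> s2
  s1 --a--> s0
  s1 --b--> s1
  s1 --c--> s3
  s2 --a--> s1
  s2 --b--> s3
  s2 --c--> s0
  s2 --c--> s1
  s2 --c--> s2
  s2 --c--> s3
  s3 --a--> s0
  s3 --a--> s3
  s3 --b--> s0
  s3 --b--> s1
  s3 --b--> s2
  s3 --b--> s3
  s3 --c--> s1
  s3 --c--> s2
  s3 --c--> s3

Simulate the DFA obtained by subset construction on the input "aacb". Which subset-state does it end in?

{s0, s1, s2, s3}

Start: {s0}.
δ(s0,a) = {s0, s2}.
Union: {s0, s2}.
After a: {s0, s2}.
δ(s0,a) = {s0, s2}; δ(s2,a) = {s1}.
Union: {s0, s1, s2}.
After a: {s0, s1, s2}.
δ(s0,c) = {s1, s2}; δ(s1,c) = {s3}; δ(s2,c) = {s0, s1, s2, s3}.
Union: {s0, s1, s2, s3}.
After c: {s0, s1, s2, s3}.
δ(s0,b) = {s0, s3}; δ(s1,b) = {s1}; δ(s2,b) = {s3}; δ(s3,b) = {s0, s1, s2, s3}.
Union: {s0, s1, s2, s3}.
After b: {s0, s1, s2, s3}.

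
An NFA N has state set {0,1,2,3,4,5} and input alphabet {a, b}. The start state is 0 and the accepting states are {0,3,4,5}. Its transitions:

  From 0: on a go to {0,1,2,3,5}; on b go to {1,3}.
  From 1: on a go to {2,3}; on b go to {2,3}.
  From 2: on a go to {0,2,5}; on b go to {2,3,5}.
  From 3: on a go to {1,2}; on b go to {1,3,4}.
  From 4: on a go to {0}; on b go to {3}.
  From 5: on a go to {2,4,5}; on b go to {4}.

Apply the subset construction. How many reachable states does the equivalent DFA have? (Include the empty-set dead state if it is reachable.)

Start state of the DFA: {0}.
{0} --a--> {0,1,2,3,5}  [new]
{0} --b--> {1,3}  [new]
{0,1,2,3,5} --a--> {0,1,2,3,4,5}  [new]
{0,1,2,3,5} --b--> {1,2,3,4,5}  [new]
{1,3} --a--> {1,2,3}  [new]
{1,3} --b--> {1,2,3,4}  [new]
{0,1,2,3,4,5} --a--> {0,1,2,3,4,5}  [seen]
{0,1,2,3,4,5} --b--> {1,2,3,4,5}  [seen]
{1,2,3,4,5} --a--> {0,1,2,3,4,5}  [seen]
{1,2,3,4,5} --b--> {1,2,3,4,5}  [seen]
{1,2,3} --a--> {0,1,2,3,5}  [seen]
{1,2,3} --b--> {1,2,3,4,5}  [seen]
{1,2,3,4} --a--> {0,1,2,3,5}  [seen]
{1,2,3,4} --b--> {1,2,3,4,5}  [seen]
Reachable DFA states: {0}, {0,1,2,3,5}, {1,3}, {0,1,2,3,4,5}, {1,2,3,4,5}, {1,2,3}, {1,2,3,4}.

7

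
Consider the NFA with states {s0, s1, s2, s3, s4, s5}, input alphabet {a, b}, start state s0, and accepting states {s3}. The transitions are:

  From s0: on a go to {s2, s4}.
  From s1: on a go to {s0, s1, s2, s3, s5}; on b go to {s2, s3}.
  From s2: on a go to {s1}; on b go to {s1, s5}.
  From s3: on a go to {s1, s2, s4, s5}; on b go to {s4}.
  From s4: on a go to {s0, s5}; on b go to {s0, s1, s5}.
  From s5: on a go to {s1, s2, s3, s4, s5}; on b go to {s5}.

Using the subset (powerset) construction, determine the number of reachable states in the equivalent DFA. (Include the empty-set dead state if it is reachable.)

Start state of the DFA: {s0}.
{s0} --a--> {s2, s4}  [new]
{s0} --b--> ∅  [new]
{s2, s4} --a--> {s0, s1, s5}  [new]
{s2, s4} --b--> {s0, s1, s5}  [seen]
∅ --a--> ∅  [seen]
∅ --b--> ∅  [seen]
{s0, s1, s5} --a--> {s0, s1, s2, s3, s4, s5}  [new]
{s0, s1, s5} --b--> {s2, s3, s5}  [new]
{s0, s1, s2, s3, s4, s5} --a--> {s0, s1, s2, s3, s4, s5}  [seen]
{s0, s1, s2, s3, s4, s5} --b--> {s0, s1, s2, s3, s4, s5}  [seen]
{s2, s3, s5} --a--> {s1, s2, s3, s4, s5}  [new]
{s2, s3, s5} --b--> {s1, s4, s5}  [new]
{s1, s2, s3, s4, s5} --a--> {s0, s1, s2, s3, s4, s5}  [seen]
{s1, s2, s3, s4, s5} --b--> {s0, s1, s2, s3, s4, s5}  [seen]
{s1, s4, s5} --a--> {s0, s1, s2, s3, s4, s5}  [seen]
{s1, s4, s5} --b--> {s0, s1, s2, s3, s5}  [new]
{s0, s1, s2, s3, s5} --a--> {s0, s1, s2, s3, s4, s5}  [seen]
{s0, s1, s2, s3, s5} --b--> {s1, s2, s3, s4, s5}  [seen]
Reachable DFA states: {s0}, {s2, s4}, ∅, {s0, s1, s5}, {s0, s1, s2, s3, s4, s5}, {s2, s3, s5}, {s1, s2, s3, s4, s5}, {s1, s4, s5}, {s0, s1, s2, s3, s5}.

9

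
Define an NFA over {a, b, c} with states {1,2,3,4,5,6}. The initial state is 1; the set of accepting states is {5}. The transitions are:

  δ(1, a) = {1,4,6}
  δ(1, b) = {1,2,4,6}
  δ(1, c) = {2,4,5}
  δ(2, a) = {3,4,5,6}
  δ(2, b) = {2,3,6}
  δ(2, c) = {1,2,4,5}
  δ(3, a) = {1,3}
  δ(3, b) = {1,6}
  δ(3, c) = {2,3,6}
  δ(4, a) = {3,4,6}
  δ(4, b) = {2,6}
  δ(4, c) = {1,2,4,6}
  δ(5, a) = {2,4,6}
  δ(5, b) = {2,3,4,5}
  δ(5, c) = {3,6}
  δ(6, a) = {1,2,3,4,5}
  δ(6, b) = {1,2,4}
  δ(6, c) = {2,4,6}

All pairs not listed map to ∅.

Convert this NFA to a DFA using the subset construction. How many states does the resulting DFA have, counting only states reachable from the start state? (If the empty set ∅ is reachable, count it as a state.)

Start state of the DFA: {1}.
{1} --a--> {1,4,6}  [new]
{1} --b--> {1,2,4,6}  [new]
{1} --c--> {2,4,5}  [new]
{1,4,6} --a--> {1,2,3,4,5,6}  [new]
{1,4,6} --b--> {1,2,4,6}  [seen]
{1,4,6} --c--> {1,2,4,5,6}  [new]
{1,2,4,6} --a--> {1,2,3,4,5,6}  [seen]
{1,2,4,6} --b--> {1,2,3,4,6}  [new]
{1,2,4,6} --c--> {1,2,4,5,6}  [seen]
{2,4,5} --a--> {2,3,4,5,6}  [new]
{2,4,5} --b--> {2,3,4,5,6}  [seen]
{2,4,5} --c--> {1,2,3,4,5,6}  [seen]
{1,2,3,4,5,6} --a--> {1,2,3,4,5,6}  [seen]
{1,2,3,4,5,6} --b--> {1,2,3,4,5,6}  [seen]
{1,2,3,4,5,6} --c--> {1,2,3,4,5,6}  [seen]
{1,2,4,5,6} --a--> {1,2,3,4,5,6}  [seen]
{1,2,4,5,6} --b--> {1,2,3,4,5,6}  [seen]
{1,2,4,5,6} --c--> {1,2,3,4,5,6}  [seen]
{1,2,3,4,6} --a--> {1,2,3,4,5,6}  [seen]
{1,2,3,4,6} --b--> {1,2,3,4,6}  [seen]
{1,2,3,4,6} --c--> {1,2,3,4,5,6}  [seen]
{2,3,4,5,6} --a--> {1,2,3,4,5,6}  [seen]
{2,3,4,5,6} --b--> {1,2,3,4,5,6}  [seen]
{2,3,4,5,6} --c--> {1,2,3,4,5,6}  [seen]
Reachable DFA states: {1}, {1,4,6}, {1,2,4,6}, {2,4,5}, {1,2,3,4,5,6}, {1,2,4,5,6}, {1,2,3,4,6}, {2,3,4,5,6}.

8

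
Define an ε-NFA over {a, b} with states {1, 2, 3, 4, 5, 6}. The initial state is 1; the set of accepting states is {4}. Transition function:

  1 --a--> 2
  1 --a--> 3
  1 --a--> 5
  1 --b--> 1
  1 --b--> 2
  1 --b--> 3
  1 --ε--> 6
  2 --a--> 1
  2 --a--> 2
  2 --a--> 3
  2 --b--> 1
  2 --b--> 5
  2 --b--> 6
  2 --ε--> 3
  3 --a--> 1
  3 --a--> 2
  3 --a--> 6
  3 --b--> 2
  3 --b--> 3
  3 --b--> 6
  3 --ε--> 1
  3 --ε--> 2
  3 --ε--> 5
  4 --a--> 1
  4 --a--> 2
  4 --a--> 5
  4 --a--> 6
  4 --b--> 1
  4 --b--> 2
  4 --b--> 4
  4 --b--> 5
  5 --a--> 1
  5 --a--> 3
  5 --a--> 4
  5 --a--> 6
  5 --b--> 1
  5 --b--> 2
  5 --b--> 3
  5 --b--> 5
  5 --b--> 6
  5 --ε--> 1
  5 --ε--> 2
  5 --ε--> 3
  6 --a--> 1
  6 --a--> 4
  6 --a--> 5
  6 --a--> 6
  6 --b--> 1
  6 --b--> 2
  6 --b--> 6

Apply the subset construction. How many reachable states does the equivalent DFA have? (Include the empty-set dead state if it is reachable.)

3

Start state of the DFA: {1, 6} (ε-closure of the NFA start).
{1, 6} --a--> {1, 2, 3, 4, 5, 6}  [new]
{1, 6} --b--> {1, 2, 3, 5, 6}  [new]
{1, 2, 3, 4, 5, 6} --a--> {1, 2, 3, 4, 5, 6}  [seen]
{1, 2, 3, 4, 5, 6} --b--> {1, 2, 3, 4, 5, 6}  [seen]
{1, 2, 3, 5, 6} --a--> {1, 2, 3, 4, 5, 6}  [seen]
{1, 2, 3, 5, 6} --b--> {1, 2, 3, 5, 6}  [seen]
Reachable DFA states: {1, 6}, {1, 2, 3, 4, 5, 6}, {1, 2, 3, 5, 6}.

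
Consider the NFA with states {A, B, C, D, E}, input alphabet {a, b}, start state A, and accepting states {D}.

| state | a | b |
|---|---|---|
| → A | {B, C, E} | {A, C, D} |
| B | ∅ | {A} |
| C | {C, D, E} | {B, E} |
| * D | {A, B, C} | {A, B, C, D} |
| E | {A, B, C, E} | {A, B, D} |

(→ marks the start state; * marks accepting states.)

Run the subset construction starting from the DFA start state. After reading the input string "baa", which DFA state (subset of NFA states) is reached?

{A, B, C, D, E}

Start: {A}.
δ(A,b) = {A, C, D}.
Union: {A, C, D}.
After b: {A, C, D}.
δ(A,a) = {B, C, E}; δ(C,a) = {C, D, E}; δ(D,a) = {A, B, C}.
Union: {A, B, C, D, E}.
After a: {A, B, C, D, E}.
δ(A,a) = {B, C, E}; δ(B,a) = ∅; δ(C,a) = {C, D, E}; δ(D,a) = {A, B, C}; δ(E,a) = {A, B, C, E}.
Union: {A, B, C, D, E}.
After a: {A, B, C, D, E}.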